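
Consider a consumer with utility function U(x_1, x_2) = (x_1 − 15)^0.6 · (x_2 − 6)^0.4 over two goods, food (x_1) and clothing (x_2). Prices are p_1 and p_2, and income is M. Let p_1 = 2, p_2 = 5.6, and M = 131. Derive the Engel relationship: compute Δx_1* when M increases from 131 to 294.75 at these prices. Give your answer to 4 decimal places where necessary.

Δx_1* = 49.125

This is Cobb-Douglas in (x_1−15, x_2−6): tangency gives 0.6·p_2·(x_2−6) = 0.4·p_1·(x_1−15).
Substituting into the budget: x_1* = 15 + 0.6·(M − 15·p_1 − 6·p_2)/p_1, and x_2* = 6 + 0.4·(…)/p_2.
Discretionary income = 131 − 15·2 − 6·5.6 = 67.4; x_1* = 15 + 0.6·67.4/2 = 35.22.
At M' = 294.75: x_1* = 84.345. Change: 84.345 − 35.22 = 49.125.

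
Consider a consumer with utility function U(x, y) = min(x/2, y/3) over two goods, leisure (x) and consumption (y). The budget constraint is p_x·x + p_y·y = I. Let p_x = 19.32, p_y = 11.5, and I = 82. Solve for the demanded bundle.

Leontief preferences: the optimum is at the kink where x/2 = y/3, i.e. y = (3/2)·x.
Budget: p_x·x + p_y·(3/2)·x = I, so (2·p_x + 3·p_y)·x = 2·I.
Demand: x*(p_x,p_y,I) = 2·I/(2·p_x + 3·p_y), y* = 3·I/(2·p_x + 3·p_y).
Here 2·19.32 + 3·11.5 = 73.14, giving x* = 2.2423 and y* = 3.3634.

x* = 2.2423, y* = 3.3634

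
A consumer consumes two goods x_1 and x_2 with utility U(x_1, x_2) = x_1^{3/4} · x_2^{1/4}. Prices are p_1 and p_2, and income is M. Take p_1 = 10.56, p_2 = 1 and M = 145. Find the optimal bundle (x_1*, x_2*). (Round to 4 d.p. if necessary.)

x_1* = 10.2983, x_2* = 36.25

Tangency: MRS = 3·x_2/x_1 = p_1/p_2.
Rearranging, p_2·x_2 = (1/3)·p_1·x_1. Substituting into the budget gives p_1·x_1·(1 + (1/3)) = M.
Demand: x_1*(p_1,p_2,M) = 0.75·M/p_1 and x_2* = 0.25·M/p_2.
At p_1=10.56, p_2=1, M=145: x_1* = 0.75·145/10.56 = 10.2983, x_2* = 36.25.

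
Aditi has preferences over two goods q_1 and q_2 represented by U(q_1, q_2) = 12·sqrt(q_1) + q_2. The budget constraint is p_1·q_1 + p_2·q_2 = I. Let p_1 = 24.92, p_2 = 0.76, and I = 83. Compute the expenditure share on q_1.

Solve: √q_1 = 6·p_2/p_1, so q_1*(p_1,p_2) = (6·p_2/p_1)², and q_2* = (I − p_1·q_1*)/p_2.
Plugging in: q_1* = (6·0.76/24.92)² = 0.0335, q_2* = 108.1126.
Expenditure on q_1: 24.92·0.0335 = 0.8344; share = 0.0101.

share on q_1 = 0.0101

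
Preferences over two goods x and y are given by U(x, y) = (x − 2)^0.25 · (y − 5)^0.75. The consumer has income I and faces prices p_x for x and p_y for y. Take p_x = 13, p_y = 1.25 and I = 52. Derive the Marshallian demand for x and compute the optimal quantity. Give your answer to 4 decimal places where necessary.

x* = 2.3798

Discretionary income = 52 − 2·13 − 5·1.25 = 19.75; x* = 2 + 0.25·19.75/13 = 2.3798.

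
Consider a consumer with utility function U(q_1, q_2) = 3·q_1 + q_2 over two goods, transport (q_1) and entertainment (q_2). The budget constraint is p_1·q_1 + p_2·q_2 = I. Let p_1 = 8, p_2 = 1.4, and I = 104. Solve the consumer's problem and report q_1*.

Linear utility — the consumer picks whichever good has higher MU/price: 3/8 = 0.375 vs 1/1.4 = 0.7143.
q_2 gives more utility per dollar, so spend all income on q_2: q_2* = I/p_2, q_1* = 0.
Numerically: q_1* = 0, q_2* = 74.2857.

q_1* = 0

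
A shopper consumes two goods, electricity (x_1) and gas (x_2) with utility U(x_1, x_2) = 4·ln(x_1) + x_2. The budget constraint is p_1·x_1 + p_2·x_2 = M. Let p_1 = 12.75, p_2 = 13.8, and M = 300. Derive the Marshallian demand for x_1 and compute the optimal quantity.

Set MRS = p_1/p_2: (4/x_1)/1 = p_1/p_2.
So x_1*(p_1,p_2) = 4·p_2/p_1, independent of income; and x_2* = (M − 4·p_2)/p_2.
At the given prices: x_1* = 4·13.8/12.75 = 4.3294.

x_1* = 4.3294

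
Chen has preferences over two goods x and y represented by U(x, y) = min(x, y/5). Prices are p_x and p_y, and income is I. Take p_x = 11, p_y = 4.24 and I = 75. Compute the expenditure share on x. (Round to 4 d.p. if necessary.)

With perfect complements, no substitution: consume in ratio x:y = 1:5.
Budget: p_x·x + p_y·5·x = I, so (p_x + 5·p_y)·x = I.
Demand: x*(p_x,p_y,I) = I/(p_x + 5·p_y), y* = 5·I/(p_x + 5·p_y).
Here 11 + 5·4.24 = 32.2, giving x* = 2.3292 and y* = 11.646.
Expenditure on x: 11·2.3292 = 25.6211; share = 0.3416.

share on x = 0.3416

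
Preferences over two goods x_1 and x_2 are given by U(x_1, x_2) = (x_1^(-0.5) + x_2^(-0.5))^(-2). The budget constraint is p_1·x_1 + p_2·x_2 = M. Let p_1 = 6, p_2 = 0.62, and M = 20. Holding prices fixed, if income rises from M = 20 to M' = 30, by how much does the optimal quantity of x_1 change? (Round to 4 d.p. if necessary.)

Substitute x_2 = (x_2/x_1)·x_1 into the budget: x_1* = M/(p_1 + p_2·(x_2/x_1)).
Numerically x_2/x_1 = 4.541225, so x_1* = 20/(6 + 0.62·4.541225) = 2.2687.
At M' = 30: x_1* = 3.4031. Change: 3.4031 − 2.2687 = 1.1344.

Δx_1* = 1.1344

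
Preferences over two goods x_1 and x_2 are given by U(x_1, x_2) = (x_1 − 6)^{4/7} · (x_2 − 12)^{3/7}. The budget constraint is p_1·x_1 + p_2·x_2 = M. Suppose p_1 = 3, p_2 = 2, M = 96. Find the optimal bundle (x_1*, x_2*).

x_1* = 16.2857, x_2* = 23.5714

This is Cobb-Douglas in (x_1−6, x_2−12): tangency gives 4/7·p_2·(x_2−12) = 3/7·p_1·(x_1−6).
After buying the subsistence bundle (6, 12), a share 4/7 of the remaining income goes to x_1: x_1* = 6 + 4/7·(M − 6p_1 − 12p_2)/p_1.
Discretionary income = 96 − 6·3 − 12·2 = 54; x_1* = 6 + 4/7·54/3 = 16.2857; x_2* = 12 + 3/7·54/2 = 23.5714.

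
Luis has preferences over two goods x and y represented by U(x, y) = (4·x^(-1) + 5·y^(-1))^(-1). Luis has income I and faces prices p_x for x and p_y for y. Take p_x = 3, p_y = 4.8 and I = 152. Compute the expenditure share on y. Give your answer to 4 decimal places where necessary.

MRS = MU_x/MU_y = (4/5)·(y/x)^(2). Set equal to p_x/p_y.
Solve for the ratio: y/x = [(5/4)·p_x/p_y]^(0.5).
With the ratio pinned down, the budget gives x* = I/(p_x + p_y·(y/x)) and y* = (y/x)·x*.
Numerically y/x = 0.883883, so x* = 152/(3 + 4.8·0.883883) = 20.9868 and y* = 0.883883·20.9868 = 18.5499.
Expenditure on y: 4.8·18.5499 = 89.0395; share = 0.5858.

share on y = 0.5858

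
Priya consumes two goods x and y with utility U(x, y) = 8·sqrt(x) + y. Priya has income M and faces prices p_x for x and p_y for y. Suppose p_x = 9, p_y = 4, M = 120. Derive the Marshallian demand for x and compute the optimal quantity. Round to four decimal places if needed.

x* = 3.1605

MU_x = 4/√x, MU_y = 1. Tangency: 4/√x = p_x/p_y.
Thus x* = (4·p_y/p_x)² — independent of M — with the rest of income spent on y.
Plugging in: x* = (4·4/9)² = 3.1605.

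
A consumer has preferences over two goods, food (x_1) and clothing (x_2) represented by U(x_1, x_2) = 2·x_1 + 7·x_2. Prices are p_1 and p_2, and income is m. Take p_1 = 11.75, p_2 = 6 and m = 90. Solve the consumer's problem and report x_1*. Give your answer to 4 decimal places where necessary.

x_1* = 0

Linear utility — the consumer picks whichever good has higher MU/price: 2/11.75 = 0.1702 vs 7/6 = 1.1667.
x_2 gives more utility per dollar, so spend all income on x_2: x_2* = m/p_2, x_1* = 0.
Numerically: x_1* = 0, x_2* = 15.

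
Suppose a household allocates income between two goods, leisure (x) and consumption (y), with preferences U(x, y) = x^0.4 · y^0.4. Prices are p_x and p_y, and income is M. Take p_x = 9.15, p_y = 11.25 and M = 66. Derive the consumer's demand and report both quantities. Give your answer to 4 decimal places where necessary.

x* = 3.6066, y* = 2.9333

MU_x/MU_y = (0.4·y)/(0.4·x); tangency sets this equal to p_x/p_y.
So 0.4·p_y·y = 0.4·p_x·x; combined with the budget, a share 0.5 of income goes to x.
Demand: x*(p_x,p_y,M) = 0.5·M/p_x and y* = 0.5·M/p_y.
At p_x=9.15, p_y=11.25, M=66: x* = 0.5·66/9.15 = 3.6066, y* = 2.9333.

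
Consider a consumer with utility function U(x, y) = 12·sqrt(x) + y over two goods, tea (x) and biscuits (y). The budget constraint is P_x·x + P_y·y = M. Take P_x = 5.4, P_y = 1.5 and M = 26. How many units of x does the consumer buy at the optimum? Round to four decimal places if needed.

MU_x = 6/√x, MU_y = 1. Tangency: 6/√x = P_x/P_y.
Thus x* = (6·P_y/P_x)² — independent of M — with the rest of income spent on y.
Plugging in: x* = (6·1.5/5.4)² = 2.7778.

x* = 2.7778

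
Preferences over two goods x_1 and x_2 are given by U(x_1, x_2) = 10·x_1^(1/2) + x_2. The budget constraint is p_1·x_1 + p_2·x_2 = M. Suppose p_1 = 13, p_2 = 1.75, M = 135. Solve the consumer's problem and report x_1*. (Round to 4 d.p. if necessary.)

Thus x_1* = (5·p_2/p_1)² — independent of M — with the rest of income spent on x_2.
Plugging in: x_1* = (5·1.75/13)² = 0.453.

x_1* = 0.453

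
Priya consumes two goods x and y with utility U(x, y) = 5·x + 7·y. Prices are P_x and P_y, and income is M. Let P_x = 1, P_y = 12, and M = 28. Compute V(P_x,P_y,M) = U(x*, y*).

V = 140

x gives more utility per dollar, so spend all income on x: x* = M/P_x, y* = 0.
Numerically: x* = 28, y* = 0.
Utility at the optimum: U(28, 0) = 140.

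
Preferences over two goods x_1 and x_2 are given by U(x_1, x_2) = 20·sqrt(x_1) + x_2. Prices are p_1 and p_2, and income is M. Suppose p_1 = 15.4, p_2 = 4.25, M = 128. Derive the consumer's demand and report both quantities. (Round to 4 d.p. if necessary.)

x_1* = 7.6162, x_2* = 2.5202

Plugging in: x_1* = (10·4.25/15.4)² = 7.6162, x_2* = 2.5202.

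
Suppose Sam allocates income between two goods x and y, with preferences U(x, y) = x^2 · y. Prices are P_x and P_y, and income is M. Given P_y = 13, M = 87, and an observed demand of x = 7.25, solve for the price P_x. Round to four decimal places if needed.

P_x = 8

The MRS is 2·y/x. Set MRS = P_x/P_y.
So 2·P_y·y = P_x·x; combined with the budget, a share 2/3 of income goes to x.
Demand: x*(P_x,P_y,M) = 2/3·M/P_x and y* = 1/3·M/P_y.
Set x* = 7.25 in the demand function and solve for P_x: P_x = 8.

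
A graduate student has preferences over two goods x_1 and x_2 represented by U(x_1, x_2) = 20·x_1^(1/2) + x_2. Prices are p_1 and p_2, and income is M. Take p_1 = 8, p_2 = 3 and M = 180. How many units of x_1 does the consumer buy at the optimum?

x_1* = 14.0625

Thus x_1* = (10·p_2/p_1)² — independent of M — with the rest of income spent on x_2.
Plugging in: x_1* = (10·3/8)² = 14.0625.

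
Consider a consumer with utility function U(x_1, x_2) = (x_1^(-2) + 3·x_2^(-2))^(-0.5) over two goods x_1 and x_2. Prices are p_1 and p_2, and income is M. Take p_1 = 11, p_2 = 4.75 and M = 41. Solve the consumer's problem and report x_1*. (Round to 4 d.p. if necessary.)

x_1* = 2.0435

MU_x_1 ∝ x_1^(-3), MU_x_2 ∝ 3·x_2^(-3), so MRS = (1/3)·(x_2/x_1)^(3) = p_1/p_2.
Hence x_2/x_1 = (3·p_1/p_2)^(1/(3)), i.e. raised to the 1/3 power.
With the ratio pinned down, the budget gives x_1* = M/(p_1 + p_2·(x_2/x_1)) and x_2* = (x_2/x_1)·x_1*.
Numerically x_2/x_1 = 1.908125, so x_1* = 41/(11 + 4.75·1.908125) = 2.0435.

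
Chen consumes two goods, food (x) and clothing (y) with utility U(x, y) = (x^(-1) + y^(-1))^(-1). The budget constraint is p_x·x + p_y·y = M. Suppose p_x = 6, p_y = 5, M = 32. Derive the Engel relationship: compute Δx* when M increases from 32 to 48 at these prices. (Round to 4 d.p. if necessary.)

From the CES first-order condition, (y/x)^(2) = p_x/p_y.
Solve for the ratio: y/x = [p_x/p_y]^(0.5).
Substitute y = (y/x)·x into the budget: x* = M/(p_x + p_y·(y/x)).
Numerically y/x = 1.095445, so x* = 32/(6 + 5·1.095445) = 2.7881.
At M' = 48: x* = 4.1822. Change: 4.1822 − 2.7881 = 1.3941.

Δx* = 1.3941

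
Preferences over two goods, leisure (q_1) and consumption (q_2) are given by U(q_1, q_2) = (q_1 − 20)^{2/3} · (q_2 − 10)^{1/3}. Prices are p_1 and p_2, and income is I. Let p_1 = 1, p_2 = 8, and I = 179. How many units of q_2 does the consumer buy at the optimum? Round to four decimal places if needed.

q_2* = 13.2917

MRS = 2·(q_2−10)/(q_1−20). Tangency with p_1/p_2 gives q_2−10 = (1/2)·(p_1/p_2)·(q_1−20).
Substituting into the budget: q_1* = 20 + 2/3·(I − 20·p_1 − 10·p_2)/p_1, and q_2* = 10 + 1/3·(…)/p_2.
Discretionary income = 179 − 20·1 − 10·8 = 79; q_2* = 10 + 1/3·79/8 = 13.2917.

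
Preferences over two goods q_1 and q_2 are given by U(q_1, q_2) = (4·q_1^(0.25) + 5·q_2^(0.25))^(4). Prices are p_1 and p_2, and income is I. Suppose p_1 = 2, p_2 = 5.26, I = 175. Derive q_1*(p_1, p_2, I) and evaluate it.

MU_q_1 ∝ 4·q_1^(-0.75), MU_q_2 ∝ 5·q_2^(-0.75), so MRS = (4/5)·(q_2/q_1)^(0.75) = p_1/p_2.
Hence q_2/q_1 = ((5/4)·p_1/p_2)^(1/(0.75)), i.e. raised to the 4/3 power.
With the ratio pinned down, the budget gives q_1* = I/(p_1 + p_2·(q_2/q_1)) and q_2* = (q_2/q_1)·q_1*.
Numerically q_2/q_1 = 0.370913, so q_1* = 175/(2 + 5.26·0.370913) = 44.2925.

q_1* = 44.2925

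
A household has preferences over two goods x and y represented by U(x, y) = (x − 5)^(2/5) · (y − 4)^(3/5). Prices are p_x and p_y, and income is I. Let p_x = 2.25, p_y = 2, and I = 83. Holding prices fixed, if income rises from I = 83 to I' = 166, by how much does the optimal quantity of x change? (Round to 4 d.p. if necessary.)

Δx* = 14.7556

Discretionary income = 83 − 5·2.25 − 4·2 = 63.75; x* = 5 + 0.4·63.75/2.25 = 16.3333.
At I' = 166: x* = 31.0889. Change: 31.0889 − 16.3333 = 14.7556.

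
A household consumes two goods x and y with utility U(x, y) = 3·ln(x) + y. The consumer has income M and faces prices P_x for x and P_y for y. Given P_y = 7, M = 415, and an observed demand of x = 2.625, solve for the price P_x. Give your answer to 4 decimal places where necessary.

P_x = 8

MU_x = 3/x, MU_y = 1. Tangency: 3/x = P_x/P_y.
So x*(P_x,P_y) = 3·P_y/P_x, independent of income; and y* = (M − 3·P_y)/P_y.
Set x* = 2.625 in the demand function and solve for P_x: P_x = 8.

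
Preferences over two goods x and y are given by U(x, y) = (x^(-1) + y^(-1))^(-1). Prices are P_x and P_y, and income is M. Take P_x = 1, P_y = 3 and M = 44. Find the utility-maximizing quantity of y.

y* = 9.2983

MU_x ∝ x^(-2), MU_y ∝ y^(-2), so MRS = (y/x)^(2) = P_x/P_y.
Solve for the ratio: y/x = [P_x/P_y]^(0.5).
Substitute y = (y/x)·x into the budget: x* = M/(P_x + P_y·(y/x)).
Numerically y/x = 0.57735, so x* = 44/(1 + 3·0.57735) = 16.1051 and y* = 0.57735·16.1051 = 9.2983.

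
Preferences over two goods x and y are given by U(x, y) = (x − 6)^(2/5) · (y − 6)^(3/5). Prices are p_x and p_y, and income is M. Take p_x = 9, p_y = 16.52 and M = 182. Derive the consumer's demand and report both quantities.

This is Cobb-Douglas in (x−6, y−6): tangency gives 0.4·p_y·(y−6) = 0.6·p_x·(x−6).
After buying the subsistence bundle (6, 6), a share 0.4 of the remaining income goes to x: x* = 6 + 0.4·(M − 6p_x − 6p_y)/p_x.
Discretionary income = 182 − 6·9 − 6·16.52 = 28.88; x* = 6 + 0.4·28.88/9 = 7.2836; y* = 6 + 0.6·28.88/16.52 = 7.0489.

x* = 7.2836, y* = 7.0489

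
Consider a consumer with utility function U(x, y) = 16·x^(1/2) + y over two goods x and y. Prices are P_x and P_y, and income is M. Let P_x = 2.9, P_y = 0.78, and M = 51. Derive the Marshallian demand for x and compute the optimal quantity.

Utility is quasi-linear in y; the FOC for x is 8/√x = P_x/P_y.
Solve: √x = 8·P_y/P_x, so x*(P_x,P_y) = (8·P_y/P_x)², and y* = (M − P_x·x*)/P_y.
Plugging in: x* = (8·0.78/2.9)² = 4.6299.

x* = 4.6299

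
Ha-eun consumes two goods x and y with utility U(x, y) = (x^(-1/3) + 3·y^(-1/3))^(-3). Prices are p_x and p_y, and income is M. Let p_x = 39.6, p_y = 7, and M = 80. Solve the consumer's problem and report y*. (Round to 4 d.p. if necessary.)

y* = 6.8167

MRS = MU_x/MU_y = (1/3)·(y/x)^(4/3). Set equal to p_x/p_y.
Solve for the ratio: y/x = [3·p_x/p_y]^(0.75).
Substitute y = (y/x)·x into the budget: x* = M/(p_x + p_y·(y/x)).
Numerically y/x = 8.361589, so x* = 80/(39.6 + 7·8.361589) = 0.8152 and y* = 8.361589·0.8152 = 6.8167.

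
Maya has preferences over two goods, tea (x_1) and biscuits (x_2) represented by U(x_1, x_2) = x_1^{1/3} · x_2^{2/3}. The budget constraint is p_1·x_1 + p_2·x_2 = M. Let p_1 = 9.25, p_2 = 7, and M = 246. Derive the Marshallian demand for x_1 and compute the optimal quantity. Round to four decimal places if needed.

MU_x_1/MU_x_2 = (1/3·x_2)/(2/3·x_1); tangency sets this equal to p_1/p_2.
So 1/3·p_2·x_2 = 2/3·p_1·x_1; combined with the budget, a share 1/3 of income goes to x_1.
Demand: x_1*(p_1,p_2,M) = 1/3·M/p_1 and x_2* = 2/3·M/p_2.
At p_1=9.25, p_2=7, M=246: x_1* = 1/3·246/9.25 = 8.8649.

x_1* = 8.8649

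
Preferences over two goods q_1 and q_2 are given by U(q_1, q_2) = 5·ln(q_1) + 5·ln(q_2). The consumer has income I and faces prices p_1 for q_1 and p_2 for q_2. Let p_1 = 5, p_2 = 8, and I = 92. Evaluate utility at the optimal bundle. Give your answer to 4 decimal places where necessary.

MU_q_1/MU_q_2 = (5·q_2)/(5·q_1); tangency sets this equal to p_1/p_2.
Rearranging, p_2·q_2 = p_1·q_1. Substituting into the budget gives p_1·q_1·(1 + 1) = I.
Demand: q_1*(p_1,p_2,I) = 0.5·I/p_1 and q_2* = 0.5·I/p_2.
At p_1=5, p_2=8, I=92: q_1* = 0.5·92/5 = 9.2, q_2* = 5.75.
Utility at the optimum: U(9.2, 5.75) = 19.842.

V = 19.842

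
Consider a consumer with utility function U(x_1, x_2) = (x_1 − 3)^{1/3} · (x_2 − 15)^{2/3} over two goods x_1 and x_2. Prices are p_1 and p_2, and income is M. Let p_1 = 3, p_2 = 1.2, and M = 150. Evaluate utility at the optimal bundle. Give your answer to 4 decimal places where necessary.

Let x_1' = x_1−3, x_2' = x_2−15. MRS = (1/2)·x_2'/x_1' = p_1/p_2.
Substituting into the budget: x_1* = 3 + 1/3·(M − 3·p_1 − 15·p_2)/p_1, and x_2* = 15 + 2/3·(…)/p_2.
Discretionary income = 150 − 3·3 − 15·1.2 = 123; x_1* = 3 + 1/3·123/3 = 16.6667; x_2* = 15 + 2/3·123/1.2 = 83.3333.
Utility at the optimum: U(16.6667, 83.3333) = 39.9616.

V = 39.9616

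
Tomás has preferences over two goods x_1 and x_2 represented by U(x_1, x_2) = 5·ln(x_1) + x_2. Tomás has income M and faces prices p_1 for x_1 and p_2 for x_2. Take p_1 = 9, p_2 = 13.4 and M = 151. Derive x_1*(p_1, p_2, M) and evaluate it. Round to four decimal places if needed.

Set MRS = p_1/p_2: (5/x_1)/1 = p_1/p_2.
So x_1*(p_1,p_2) = 5·p_2/p_1, independent of income; and x_2* = (M − 5·p_2)/p_2.
At the given prices: x_1* = 5·13.4/9 = 7.4444.

x_1* = 7.4444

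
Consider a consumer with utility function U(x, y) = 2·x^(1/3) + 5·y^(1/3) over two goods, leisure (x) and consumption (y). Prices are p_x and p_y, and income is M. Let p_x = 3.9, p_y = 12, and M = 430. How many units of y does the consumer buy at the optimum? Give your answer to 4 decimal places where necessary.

From the CES first-order condition, (2/5)·(y/x)^(2/3) = p_x/p_y.
Solve for the ratio: y/x = [(5/2)·p_x/p_y]^(1.5).
Substitute y = (y/x)·x into the budget: x* = M/(p_x + p_y·(y/x)).
Numerically y/x = 0.732378, so x* = 430/(3.9 + 12·0.732378) = 33.8889 and y* = 0.732378·33.8889 = 24.8195.

y* = 24.8195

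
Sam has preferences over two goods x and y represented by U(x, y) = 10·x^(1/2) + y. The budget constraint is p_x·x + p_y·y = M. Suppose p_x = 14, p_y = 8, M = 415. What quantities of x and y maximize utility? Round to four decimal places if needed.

x* = 8.1633, y* = 37.5893

MU_x = 5/√x, MU_y = 1. Tangency: 5/√x = p_x/p_y.
Solve: √x = 5·p_y/p_x, so x*(p_x,p_y) = (5·p_y/p_x)², and y* = (M − p_x·x*)/p_y.
Plugging in: x* = (5·8/14)² = 8.1633, y* = 37.5893.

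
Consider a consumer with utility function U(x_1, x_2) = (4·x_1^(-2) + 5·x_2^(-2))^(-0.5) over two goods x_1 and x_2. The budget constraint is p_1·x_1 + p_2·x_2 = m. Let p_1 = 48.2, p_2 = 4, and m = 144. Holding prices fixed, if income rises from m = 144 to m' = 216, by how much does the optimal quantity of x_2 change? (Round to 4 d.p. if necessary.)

MRS = MU_x_1/MU_x_2 = (4/5)·(x_2/x_1)^(3). Set equal to p_1/p_2.
Solve for the ratio: x_2/x_1 = [(5/4)·p_1/p_2]^(1/3).
Substitute x_2 = (x_2/x_1)·x_1 into the budget: x_1* = m/(p_1 + p_2·(x_2/x_1)).
Numerically x_2/x_1 = 2.469633, so x_1* = 144/(48.2 + 4·2.469633) = 2.4794 and x_2* = 2.469633·2.4794 = 6.1232.
At m' = 216: x_2* = 9.1848. Change: 9.1848 − 6.1232 = 3.0616.

Δx_2* = 3.0616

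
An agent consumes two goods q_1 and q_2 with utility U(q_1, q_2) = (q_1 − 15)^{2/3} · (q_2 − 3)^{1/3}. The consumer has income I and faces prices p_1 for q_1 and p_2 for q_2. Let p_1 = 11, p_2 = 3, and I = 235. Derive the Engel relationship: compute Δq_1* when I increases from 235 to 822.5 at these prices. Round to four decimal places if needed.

Substituting into the budget: q_1* = 15 + 2/3·(I − 15·p_1 − 3·p_2)/p_1, and q_2* = 3 + 1/3·(…)/p_2.
Discretionary income = 235 − 15·11 − 3·3 = 61; q_1* = 15 + 2/3·61/11 = 18.697.
At I' = 822.5: q_1* = 54.303. Change: 54.303 − 18.697 = 35.6061.

Δq_1* = 35.6061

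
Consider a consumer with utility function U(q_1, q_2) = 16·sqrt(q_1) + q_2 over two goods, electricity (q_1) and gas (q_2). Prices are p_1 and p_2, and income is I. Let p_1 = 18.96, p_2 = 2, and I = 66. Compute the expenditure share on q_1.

share on q_1 = 0.2046

Utility is quasi-linear in q_2; the FOC for q_1 is 8/√q_1 = p_1/p_2.
Solve: √q_1 = 8·p_2/p_1, so q_1*(p_1,p_2) = (8·p_2/p_1)², and q_2* = (I − p_1·q_1*)/p_2.
Plugging in: q_1* = (8·2/18.96)² = 0.7121, q_2* = 26.2489.
Expenditure on q_1: 18.96·0.7121 = 13.5021; share = 0.2046.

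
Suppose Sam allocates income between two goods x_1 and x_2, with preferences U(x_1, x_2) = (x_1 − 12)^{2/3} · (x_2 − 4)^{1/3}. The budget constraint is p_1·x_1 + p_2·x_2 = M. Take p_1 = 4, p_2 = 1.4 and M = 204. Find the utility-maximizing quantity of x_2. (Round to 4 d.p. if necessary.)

MRS = 2·(x_2−4)/(x_1−12). Tangency with p_1/p_2 gives x_2−4 = (1/2)·(p_1/p_2)·(x_1−12).
After buying the subsistence bundle (12, 4), a share 2/3 of the remaining income goes to x_1: x_1* = 12 + 2/3·(M − 12p_1 − 4p_2)/p_1.
Discretionary income = 204 − 12·4 − 4·1.4 = 150.4; x_2* = 4 + 1/3·150.4/1.4 = 39.8095.

x_2* = 39.8095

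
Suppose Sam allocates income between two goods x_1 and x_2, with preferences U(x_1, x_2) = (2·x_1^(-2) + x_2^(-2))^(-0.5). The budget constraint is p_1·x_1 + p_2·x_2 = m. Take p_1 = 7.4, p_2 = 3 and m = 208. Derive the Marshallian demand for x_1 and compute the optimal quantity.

With the ratio pinned down, the budget gives x_1* = m/(p_1 + p_2·(x_2/x_1)) and x_2* = (x_2/x_1)·x_1*.
Numerically x_2/x_1 = 1.072408, so x_1* = 208/(7.4 + 3·1.072408) = 19.5908.

x_1* = 19.5908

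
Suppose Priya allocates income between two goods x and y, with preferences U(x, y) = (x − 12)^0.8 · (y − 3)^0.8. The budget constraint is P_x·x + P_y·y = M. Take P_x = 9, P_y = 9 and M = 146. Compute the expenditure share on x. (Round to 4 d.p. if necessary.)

After buying the subsistence bundle (12, 3), a share 0.5 of the remaining income goes to x: x* = 12 + 0.5·(M − 12P_x − 3P_y)/P_x.
Discretionary income = 146 − 12·9 − 3·9 = 11; x* = 12 + 0.5·11/9 = 12.6111; y* = 3 + 0.5·11/9 = 3.6111.
Expenditure on x: 9·12.6111 = 113.5; share = 0.7774.

share on x = 0.7774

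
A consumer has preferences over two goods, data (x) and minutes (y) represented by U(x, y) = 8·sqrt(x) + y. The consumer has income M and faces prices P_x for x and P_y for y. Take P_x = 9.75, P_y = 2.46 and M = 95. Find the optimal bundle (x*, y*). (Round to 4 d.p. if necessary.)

Utility is quasi-linear in y; the FOC for x is 4/√x = P_x/P_y.
Solve: √x = 4·P_y/P_x, so x*(P_x,P_y) = (4·P_y/P_x)², and y* = (M − P_x·x*)/P_y.
Plugging in: x* = (4·2.46/9.75)² = 1.0185, y* = 34.581.

x* = 1.0185, y* = 34.581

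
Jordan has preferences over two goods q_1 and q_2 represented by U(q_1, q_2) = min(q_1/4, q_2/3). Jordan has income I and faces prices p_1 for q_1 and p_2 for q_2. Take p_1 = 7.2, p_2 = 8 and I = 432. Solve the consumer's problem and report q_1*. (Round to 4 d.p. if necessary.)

Demand: q_1*(p_1,p_2,I) = 4·I/(4·p_1 + 3·p_2), q_2* = 3·I/(4·p_1 + 3·p_2).
Here 4·7.2 + 3·8 = 52.8, giving q_1* = 32.7273.

q_1* = 32.7273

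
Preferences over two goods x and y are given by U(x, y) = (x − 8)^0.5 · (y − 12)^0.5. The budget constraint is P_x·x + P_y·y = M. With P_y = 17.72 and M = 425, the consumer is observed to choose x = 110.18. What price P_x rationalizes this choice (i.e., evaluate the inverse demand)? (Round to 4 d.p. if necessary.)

Let x' = x−8, y' = y−12. MRS = y'/x' = P_x/P_y.
After buying the subsistence bundle (8, 12), a share 0.5 of the remaining income goes to x: x* = 8 + 0.5·(M − 8P_x − 12P_y)/P_x.
Set x* = 110.18 in the demand function and solve for P_x: P_x = 1.

P_x = 1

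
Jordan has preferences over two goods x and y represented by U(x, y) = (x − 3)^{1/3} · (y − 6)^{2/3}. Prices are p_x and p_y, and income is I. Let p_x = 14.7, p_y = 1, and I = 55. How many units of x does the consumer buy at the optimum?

MRS = (1/2)·(y−6)/(x−3). Tangency with p_x/p_y gives y−6 = 2·(p_x/p_y)·(x−3).
Substituting into the budget: x* = 3 + 1/3·(I − 3·p_x − 6·p_y)/p_x, and y* = 6 + 2/3·(…)/p_y.
Discretionary income = 55 − 3·14.7 − 6·1 = 4.9; x* = 3 + 1/3·4.9/14.7 = 3.1111.

x* = 3.1111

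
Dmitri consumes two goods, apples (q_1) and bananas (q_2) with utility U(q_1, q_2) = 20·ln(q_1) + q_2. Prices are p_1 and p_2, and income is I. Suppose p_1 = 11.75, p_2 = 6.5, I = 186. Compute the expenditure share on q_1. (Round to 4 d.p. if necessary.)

share on q_1 = 0.6989

MU_q_1 = 20/q_1, MU_q_2 = 1. Tangency: 20/q_1 = p_1/p_2.
So q_1*(p_1,p_2) = 20·p_2/p_1, independent of income; and q_2* = (I − 20·p_2)/p_2.
At the given prices: q_1* = 20·6.5/11.75 = 11.0638, and q_2* = 8.6154.
Expenditure on q_1: 11.75·11.0638 = 130; share = 0.6989.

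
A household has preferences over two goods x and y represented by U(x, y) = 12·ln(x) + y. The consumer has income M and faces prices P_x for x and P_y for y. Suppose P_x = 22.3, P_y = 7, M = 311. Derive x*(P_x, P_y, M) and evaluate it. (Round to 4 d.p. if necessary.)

x* = 3.7668

MU_x = 12/x, MU_y = 1. Tangency: 12/x = P_x/P_y.
So x*(P_x,P_y) = 12·P_y/P_x, independent of income; and y* = (M − 12·P_y)/P_y.
At the given prices: x* = 12·7/22.3 = 3.7668.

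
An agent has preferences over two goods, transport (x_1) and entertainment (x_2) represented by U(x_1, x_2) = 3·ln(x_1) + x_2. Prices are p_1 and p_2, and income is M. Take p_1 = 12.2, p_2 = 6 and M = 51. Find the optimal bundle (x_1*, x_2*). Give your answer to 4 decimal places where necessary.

Set MRS = p_1/p_2: (3/x_1)/1 = p_1/p_2.
So x_1*(p_1,p_2) = 3·p_2/p_1, independent of income; and x_2* = (M − 3·p_2)/p_2.
At the given prices: x_1* = 3·6/12.2 = 1.4754, and x_2* = 5.5.

x_1* = 1.4754, x_2* = 5.5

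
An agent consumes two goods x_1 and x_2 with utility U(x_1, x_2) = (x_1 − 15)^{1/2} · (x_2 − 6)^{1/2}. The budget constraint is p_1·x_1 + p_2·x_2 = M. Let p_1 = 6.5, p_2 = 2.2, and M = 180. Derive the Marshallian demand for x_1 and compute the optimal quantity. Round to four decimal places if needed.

x_1* = 20.3308

MRS = (x_2−6)/(x_1−15). Tangency with p_1/p_2 gives x_2−6 = (p_1/p_2)·(x_1−15).
After buying the subsistence bundle (15, 6), a share 0.5 of the remaining income goes to x_1: x_1* = 15 + 0.5·(M − 15p_1 − 6p_2)/p_1.
Discretionary income = 180 − 15·6.5 − 6·2.2 = 69.3; x_1* = 15 + 0.5·69.3/6.5 = 20.3308.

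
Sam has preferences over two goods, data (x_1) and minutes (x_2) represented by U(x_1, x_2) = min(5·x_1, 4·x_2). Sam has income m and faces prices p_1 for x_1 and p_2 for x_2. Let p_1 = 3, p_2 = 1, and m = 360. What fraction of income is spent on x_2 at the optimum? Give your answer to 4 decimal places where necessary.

Leontief preferences: the optimum is at the kink where x_1/4 = x_2/5, i.e. x_2 = (5/4)·x_1.
Budget: p_1·x_1 + p_2·(5/4)·x_1 = m, so (4·p_1 + 5·p_2)·x_1 = 4·m.
Demand: x_1*(p_1,p_2,m) = 4·m/(4·p_1 + 5·p_2), x_2* = 5·m/(4·p_1 + 5·p_2).
Here 4·3 + 5·1 = 17, giving x_1* = 84.7059 and x_2* = 105.8824.
Expenditure on x_2: 1·105.8824 = 105.8824; share = 0.2941.

share on x_2 = 0.2941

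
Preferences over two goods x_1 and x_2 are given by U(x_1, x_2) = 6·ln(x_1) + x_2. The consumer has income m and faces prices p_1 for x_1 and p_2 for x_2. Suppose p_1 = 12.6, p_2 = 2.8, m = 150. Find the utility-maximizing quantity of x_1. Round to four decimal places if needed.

MU_x_1 = 6/x_1, MU_x_2 = 1. Tangency: 6/x_1 = p_1/p_2.
So x_1*(p_1,p_2) = 6·p_2/p_1, independent of income; and x_2* = (m − 6·p_2)/p_2.
At the given prices: x_1* = 6·2.8/12.6 = 1.3333.

x_1* = 1.3333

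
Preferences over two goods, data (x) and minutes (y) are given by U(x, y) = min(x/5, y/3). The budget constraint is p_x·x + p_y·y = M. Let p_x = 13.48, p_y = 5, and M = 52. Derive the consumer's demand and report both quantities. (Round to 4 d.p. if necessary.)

With perfect complements, no substitution: consume in ratio x:y = 5:3.
Budget: p_x·x + p_y·(3/5)·x = M, so (5·p_x + 3·p_y)·x = 5·M.
Demand: x*(p_x,p_y,M) = 5·M/(5·p_x + 3·p_y), y* = 3·M/(5·p_x + 3·p_y).
Here 5·13.48 + 3·5 = 82.4, giving x* = 3.1553 and y* = 1.8932.

x* = 3.1553, y* = 1.8932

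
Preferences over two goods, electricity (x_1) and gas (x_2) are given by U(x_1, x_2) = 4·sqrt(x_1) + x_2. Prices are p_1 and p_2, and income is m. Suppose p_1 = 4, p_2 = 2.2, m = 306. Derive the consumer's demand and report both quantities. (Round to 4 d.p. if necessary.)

x_1* = 1.21, x_2* = 136.8909

Set MRS = p_1/p_2: 2·x_1^(−1/2) = p_1/p_2.
Solve: √x_1 = 2·p_2/p_1, so x_1*(p_1,p_2) = (2·p_2/p_1)², and x_2* = (m − p_1·x_1*)/p_2.
Plugging in: x_1* = (2·2.2/4)² = 1.21, x_2* = 136.8909.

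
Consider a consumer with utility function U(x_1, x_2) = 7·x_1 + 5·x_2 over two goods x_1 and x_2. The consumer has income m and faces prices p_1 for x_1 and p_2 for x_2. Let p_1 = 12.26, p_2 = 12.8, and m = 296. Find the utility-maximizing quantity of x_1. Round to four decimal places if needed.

x_1* = 24.1436

Perfect substitutes: compare marginal utility per dollar. 7/p_1 vs 5/p_2 → 0.571 vs 0.3906.
x_1 gives more utility per dollar, so spend all income on x_1: x_1* = m/p_1, x_2* = 0.
Numerically: x_1* = 24.1436, x_2* = 0.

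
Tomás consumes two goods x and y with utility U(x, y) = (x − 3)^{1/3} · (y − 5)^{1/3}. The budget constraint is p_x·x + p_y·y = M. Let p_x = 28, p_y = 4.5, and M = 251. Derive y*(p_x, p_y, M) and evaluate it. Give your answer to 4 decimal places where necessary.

y* = 21.0556

Let x' = x−3, y' = y−5. MRS = y'/x' = p_x/p_y.
After buying the subsistence bundle (3, 5), a share 0.5 of the remaining income goes to x: x* = 3 + 0.5·(M − 3p_x − 5p_y)/p_x.
Discretionary income = 251 − 3·28 − 5·4.5 = 144.5; y* = 5 + 0.5·144.5/4.5 = 21.0556.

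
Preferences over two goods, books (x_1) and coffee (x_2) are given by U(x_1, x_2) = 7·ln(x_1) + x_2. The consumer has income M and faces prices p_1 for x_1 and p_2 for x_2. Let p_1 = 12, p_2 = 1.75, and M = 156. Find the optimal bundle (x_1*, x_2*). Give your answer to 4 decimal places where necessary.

x_1* = 1.0208, x_2* = 82.1429

At the given prices: x_1* = 7·1.75/12 = 1.0208, and x_2* = 82.1429.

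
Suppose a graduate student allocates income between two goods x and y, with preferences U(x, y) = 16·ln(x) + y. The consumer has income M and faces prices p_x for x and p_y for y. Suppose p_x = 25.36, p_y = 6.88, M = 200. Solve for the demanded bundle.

x* = 4.3407, y* = 13.0698

So x*(p_x,p_y) = 16·p_y/p_x, independent of income; and y* = (M − 16·p_y)/p_y.
At the given prices: x* = 16·6.88/25.36 = 4.3407, and y* = 13.0698.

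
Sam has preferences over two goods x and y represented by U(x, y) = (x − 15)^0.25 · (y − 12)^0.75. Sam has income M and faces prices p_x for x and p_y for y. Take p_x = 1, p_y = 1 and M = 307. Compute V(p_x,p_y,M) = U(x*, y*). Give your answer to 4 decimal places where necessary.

V = 159.5655

Let x' = x−15, y' = y−12. MRS = (1/3)·y'/x' = p_x/p_y.
Substituting into the budget: x* = 15 + 0.25·(M − 15·p_x − 12·p_y)/p_x, and y* = 12 + 0.75·(…)/p_y.
Discretionary income = 307 − 15·1 − 12·1 = 280; x* = 15 + 0.25·280/1 = 85; y* = 12 + 0.75·280/1 = 222.
Utility at the optimum: U(85, 222) = 159.5655.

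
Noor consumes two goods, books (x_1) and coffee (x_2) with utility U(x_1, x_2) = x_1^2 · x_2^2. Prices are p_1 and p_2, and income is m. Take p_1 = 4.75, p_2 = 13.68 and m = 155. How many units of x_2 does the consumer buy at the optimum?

x_2* = 5.6652

The MRS is x_2/x_1. Set MRS = p_1/p_2.
Rearranging, p_2·x_2 = p_1·x_1. Substituting into the budget gives p_1·x_1·(1 + 1) = m.
Demand: x_1*(p_1,p_2,m) = 0.5·m/p_1 and x_2* = 0.5·m/p_2.
At p_1=4.75, p_2=13.68, m=155: x_2* = 0.5·155/13.68 = 5.6652.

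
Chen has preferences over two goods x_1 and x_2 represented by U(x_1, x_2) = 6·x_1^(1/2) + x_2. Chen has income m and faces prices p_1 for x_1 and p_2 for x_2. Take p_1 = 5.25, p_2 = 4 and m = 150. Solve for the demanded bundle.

MU_x_1 = 3/√x_1, MU_x_2 = 1. Tangency: 3/√x_1 = p_1/p_2.
Thus x_1* = (3·p_2/p_1)² — independent of m — with the rest of income spent on x_2.
Plugging in: x_1* = (3·4/5.25)² = 5.2245, x_2* = 30.6429.

x_1* = 5.2245, x_2* = 30.6429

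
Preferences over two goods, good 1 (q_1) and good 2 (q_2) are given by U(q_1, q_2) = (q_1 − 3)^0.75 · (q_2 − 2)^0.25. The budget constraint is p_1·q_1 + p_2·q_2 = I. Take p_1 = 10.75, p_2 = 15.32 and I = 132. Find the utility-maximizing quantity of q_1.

Substituting into the budget: q_1* = 3 + 0.75·(I − 3·p_1 − 2·p_2)/p_1, and q_2* = 2 + 0.25·(…)/p_2.
Discretionary income = 132 − 3·10.75 − 2·15.32 = 69.11; q_1* = 3 + 0.75·69.11/10.75 = 7.8216.

q_1* = 7.8216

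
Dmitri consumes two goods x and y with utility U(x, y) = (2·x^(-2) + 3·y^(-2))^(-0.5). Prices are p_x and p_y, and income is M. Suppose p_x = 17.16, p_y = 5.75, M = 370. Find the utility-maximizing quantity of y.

From the CES first-order condition, (2/3)·(y/x)^(3) = p_x/p_y.
Solve for the ratio: y/x = [(3/2)·p_x/p_y]^(1/3).
With the ratio pinned down, the budget gives x* = M/(p_x + p_y·(y/x)) and y* = (y/x)·x*.
Numerically y/x = 1.648087, so x* = 370/(17.16 + 5.75·1.648087) = 13.8907 and y* = 1.648087·13.8907 = 22.8931.

y* = 22.8931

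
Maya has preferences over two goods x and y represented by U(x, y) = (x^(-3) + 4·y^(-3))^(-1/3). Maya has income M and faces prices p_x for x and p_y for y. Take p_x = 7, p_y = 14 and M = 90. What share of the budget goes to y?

MRS = MU_x/MU_y = (1/4)·(y/x)^(4). Set equal to p_x/p_y.
Solve for the ratio: y/x = [4·p_x/p_y]^(0.25).
With the ratio pinned down, the budget gives x* = M/(p_x + p_y·(y/x)) and y* = (y/x)·x*.
Numerically y/x = 1.189207, so x* = 90/(7 + 14·1.189207) = 3.8057 and y* = 1.189207·3.8057 = 4.5257.
Expenditure on y: 14·4.5257 = 63.3603; share = 0.704.

share on y = 0.704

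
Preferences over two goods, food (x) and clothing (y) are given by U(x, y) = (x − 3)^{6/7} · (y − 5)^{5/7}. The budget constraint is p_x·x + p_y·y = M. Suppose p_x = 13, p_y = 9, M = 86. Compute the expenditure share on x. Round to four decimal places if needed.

share on x = 0.4662

This is Cobb-Douglas in (x−3, y−5): tangency gives 6/7·p_y·(y−5) = 5/7·p_x·(x−3).
Substituting into the budget: x* = 3 + 6/11·(M − 3·p_x − 5·p_y)/p_x, and y* = 5 + 5/11·(…)/p_y.
Discretionary income = 86 − 3·13 − 5·9 = 2; x* = 3 + 6/11·2/13 = 3.0839; y* = 5 + 5/11·2/9 = 5.101.
Expenditure on x: 13·3.0839 = 40.0909; share = 0.4662.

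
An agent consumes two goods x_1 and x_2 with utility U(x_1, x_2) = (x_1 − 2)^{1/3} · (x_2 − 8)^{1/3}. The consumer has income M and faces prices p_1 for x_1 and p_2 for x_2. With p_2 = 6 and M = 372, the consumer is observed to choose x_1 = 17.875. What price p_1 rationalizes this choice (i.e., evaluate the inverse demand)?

This is Cobb-Douglas in (x_1−2, x_2−8): tangency gives 1/3·p_2·(x_2−8) = 1/3·p_1·(x_1−2).
Substituting into the budget: x_1* = 2 + 0.5·(M − 2·p_1 − 8·p_2)/p_1, and x_2* = 8 + 0.5·(…)/p_2.
Set x_1* = 17.875 in the demand function and solve for p_1: p_1 = 9.6.

p_1 = 9.6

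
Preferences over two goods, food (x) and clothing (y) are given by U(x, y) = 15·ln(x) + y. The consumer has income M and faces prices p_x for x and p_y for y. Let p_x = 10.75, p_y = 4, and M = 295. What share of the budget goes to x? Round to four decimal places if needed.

MU_x = 15/x, MU_y = 1. Tangency: 15/x = p_x/p_y.
So x*(p_x,p_y) = 15·p_y/p_x, independent of income; and y* = (M − 15·p_y)/p_y.
At the given prices: x* = 15·4/10.75 = 5.5814, and y* = 58.75.
Expenditure on x: 10.75·5.5814 = 60; share = 0.2034.

share on x = 0.2034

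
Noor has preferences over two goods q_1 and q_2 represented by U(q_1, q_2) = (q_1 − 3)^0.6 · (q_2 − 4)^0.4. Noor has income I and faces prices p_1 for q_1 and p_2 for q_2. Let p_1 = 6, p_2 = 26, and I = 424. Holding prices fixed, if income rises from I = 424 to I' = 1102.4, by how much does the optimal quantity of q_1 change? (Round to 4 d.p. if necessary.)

Δq_1* = 67.84

Substituting into the budget: q_1* = 3 + 0.6·(I − 3·p_1 − 4·p_2)/p_1, and q_2* = 4 + 0.4·(…)/p_2.
Discretionary income = 424 − 3·6 − 4·26 = 302; q_1* = 3 + 0.6·302/6 = 33.2.
At I' = 1102.4: q_1* = 101.04. Change: 101.04 − 33.2 = 67.84.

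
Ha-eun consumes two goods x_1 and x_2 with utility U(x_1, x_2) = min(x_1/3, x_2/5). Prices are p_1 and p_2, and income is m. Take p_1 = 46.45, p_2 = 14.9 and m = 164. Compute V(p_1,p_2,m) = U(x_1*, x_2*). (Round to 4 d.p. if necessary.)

With perfect complements, no substitution: consume in ratio x_1:x_2 = 3:5.
Budget: p_1·x_1 + p_2·(5/3)·x_1 = m, so (3·p_1 + 5·p_2)·x_1 = 3·m.
Demand: x_1*(p_1,p_2,m) = 3·m/(3·p_1 + 5·p_2), x_2* = 5·m/(3·p_1 + 5·p_2).
Here 3·46.45 + 5·14.9 = 213.85, giving x_1* = 2.3007 and x_2* = 3.8345.
Utility at the optimum: U(2.3007, 3.8345) = 0.7669.

V = 0.7669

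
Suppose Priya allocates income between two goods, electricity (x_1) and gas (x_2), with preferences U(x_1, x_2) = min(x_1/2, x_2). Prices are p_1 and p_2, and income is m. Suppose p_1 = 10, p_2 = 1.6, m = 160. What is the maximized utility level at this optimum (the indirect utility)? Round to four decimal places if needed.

V = 7.4074

Demand: x_1*(p_1,p_2,m) = 2·m/(2·p_1 + p_2), x_2* = m/(2·p_1 + p_2).
Here 2·10 + 1.6 = 21.6, giving x_1* = 14.8148 and x_2* = 7.4074.
Utility at the optimum: U(14.8148, 7.4074) = 7.4074.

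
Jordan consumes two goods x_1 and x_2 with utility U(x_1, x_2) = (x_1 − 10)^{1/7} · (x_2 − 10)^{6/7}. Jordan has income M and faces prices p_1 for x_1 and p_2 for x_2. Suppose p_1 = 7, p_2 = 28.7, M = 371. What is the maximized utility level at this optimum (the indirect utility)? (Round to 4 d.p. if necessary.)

Let x_1' = x_1−10, x_2' = x_2−10. MRS = (1/6)·x_2'/x_1' = p_1/p_2.
Substituting into the budget: x_1* = 10 + 1/7·(M − 10·p_1 − 10·p_2)/p_1, and x_2* = 10 + 6/7·(…)/p_2.
Discretionary income = 371 − 10·7 − 10·28.7 = 14; x_1* = 10 + 1/7·14/7 = 10.2857; x_2* = 10 + 6/7·14/28.7 = 10.4181.
Utility at the optimum: U(10.2857, 10.4181) = 0.396.

V = 0.396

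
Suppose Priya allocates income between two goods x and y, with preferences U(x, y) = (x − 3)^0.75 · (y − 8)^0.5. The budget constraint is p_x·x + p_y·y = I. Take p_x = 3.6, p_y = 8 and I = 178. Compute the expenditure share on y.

share on y = 0.5915

This is Cobb-Douglas in (x−3, y−8): tangency gives 0.75·p_y·(y−8) = 0.5·p_x·(x−3).
Substituting into the budget: x* = 3 + 0.6·(I − 3·p_x − 8·p_y)/p_x, and y* = 8 + 0.4·(…)/p_y.
Discretionary income = 178 − 3·3.6 − 8·8 = 103.2; x* = 3 + 0.6·103.2/3.6 = 20.2; y* = 8 + 0.4·103.2/8 = 13.16.
Expenditure on y: 8·13.16 = 105.28; share = 0.5915.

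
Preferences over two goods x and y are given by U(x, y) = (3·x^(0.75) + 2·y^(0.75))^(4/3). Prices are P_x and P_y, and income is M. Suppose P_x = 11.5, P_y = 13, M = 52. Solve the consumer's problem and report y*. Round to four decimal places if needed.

y* = 0.4812

MU_x ∝ 3·x^(-0.25), MU_y ∝ 2·y^(-0.25), so MRS = (3/2)·(y/x)^(0.25) = P_x/P_y.
Hence y/x = ((2/3)·P_x/P_y)^(1/(0.25)), i.e. raised to the 4 power.
With the ratio pinned down, the budget gives x* = M/(P_x + P_y·(y/x)) and y* = (y/x)·x*.
Numerically y/x = 0.120963, so x* = 52/(11.5 + 13·0.120963) = 3.9778 and y* = 0.120963·3.9778 = 0.4812.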